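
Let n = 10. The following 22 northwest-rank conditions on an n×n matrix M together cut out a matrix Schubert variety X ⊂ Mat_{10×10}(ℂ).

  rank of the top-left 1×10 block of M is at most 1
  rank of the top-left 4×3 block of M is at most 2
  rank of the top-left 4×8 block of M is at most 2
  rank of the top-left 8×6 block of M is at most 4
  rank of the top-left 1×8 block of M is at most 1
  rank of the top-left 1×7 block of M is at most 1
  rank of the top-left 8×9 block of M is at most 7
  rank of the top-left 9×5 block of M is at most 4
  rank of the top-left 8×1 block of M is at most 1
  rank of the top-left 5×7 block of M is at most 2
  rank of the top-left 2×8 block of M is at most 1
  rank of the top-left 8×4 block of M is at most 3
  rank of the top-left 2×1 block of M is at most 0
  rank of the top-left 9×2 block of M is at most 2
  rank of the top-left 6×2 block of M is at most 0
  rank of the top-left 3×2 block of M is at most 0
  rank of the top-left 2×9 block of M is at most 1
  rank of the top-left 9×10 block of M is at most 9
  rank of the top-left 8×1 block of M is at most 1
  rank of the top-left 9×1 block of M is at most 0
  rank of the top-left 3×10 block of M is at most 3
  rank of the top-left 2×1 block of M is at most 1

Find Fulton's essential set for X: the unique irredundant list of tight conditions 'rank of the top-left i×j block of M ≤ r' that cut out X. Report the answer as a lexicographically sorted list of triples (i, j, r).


Propagating the 22 rank bounds to every northwest block:

  row 1: 0 0 1 1 1 1 1 1 1 1
  row 2: 0 0 1 1 1 1 1 1 1 2
  row 3: 0 0 1 2 2 2 2 2 2 3
  row 4: 0 0 1 2 2 2 2 2 3 4
  row 5: 0 0 1 2 2 2 2 3 4 5
  row 6: 0 0 1 2 3 3 3 4 5 6
  row 7: 0 1 2 3 4 4 4 5 6 7
  row 8: 0 1 2 3 4 4 5 6 7 8
  row 9: 0 1 2 3 4 5 6 7 8 9
  row 10: 1 2 3 4 5 6 7 8 9 10

hence w(1..10) = (3, 10, 4, 9, 8, 5, 2, 7, 6, 1).

|D(w)|=29, |Ess(w)|=6:

[(2, 9, 1), (4, 8, 2), (5, 7, 2), (6, 2, 0), (8, 6, 4), (9, 1, 0)]


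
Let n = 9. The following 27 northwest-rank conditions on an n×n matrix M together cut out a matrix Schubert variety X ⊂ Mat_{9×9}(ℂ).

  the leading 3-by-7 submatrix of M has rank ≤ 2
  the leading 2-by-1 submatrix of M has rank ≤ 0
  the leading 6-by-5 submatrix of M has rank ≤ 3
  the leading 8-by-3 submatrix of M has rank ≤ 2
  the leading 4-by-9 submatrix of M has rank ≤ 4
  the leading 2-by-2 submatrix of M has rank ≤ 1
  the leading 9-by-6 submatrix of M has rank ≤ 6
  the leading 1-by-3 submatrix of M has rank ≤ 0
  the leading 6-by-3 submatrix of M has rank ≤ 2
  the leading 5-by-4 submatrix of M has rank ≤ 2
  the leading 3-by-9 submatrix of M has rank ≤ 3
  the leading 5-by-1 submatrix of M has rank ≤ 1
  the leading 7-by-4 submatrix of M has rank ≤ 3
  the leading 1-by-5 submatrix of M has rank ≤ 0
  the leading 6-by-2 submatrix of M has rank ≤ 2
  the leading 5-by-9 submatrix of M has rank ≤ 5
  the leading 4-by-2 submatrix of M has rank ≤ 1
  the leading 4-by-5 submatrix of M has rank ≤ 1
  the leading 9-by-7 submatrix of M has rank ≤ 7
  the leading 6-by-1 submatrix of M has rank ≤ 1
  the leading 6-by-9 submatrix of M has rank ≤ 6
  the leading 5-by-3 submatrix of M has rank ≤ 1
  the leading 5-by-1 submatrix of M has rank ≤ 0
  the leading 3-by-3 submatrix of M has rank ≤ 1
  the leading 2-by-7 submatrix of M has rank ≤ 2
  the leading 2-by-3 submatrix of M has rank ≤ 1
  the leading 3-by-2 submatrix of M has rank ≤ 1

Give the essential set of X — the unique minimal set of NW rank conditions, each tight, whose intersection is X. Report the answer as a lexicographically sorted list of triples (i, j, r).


Recovering R(i,j) via the rank-extension bound from the 27 conditions:

  row 1: 0 0 0 0 0 1 1 1 1
  row 2: 0 1 1 1 1 2 2 2 2
  row 3: 0 1 1 1 1 2 2 3 3
  row 4: 0 1 1 1 1 2 3 4 4
  row 5: 0 1 1 2 2 3 4 5 5
  row 6: 1 2 2 3 3 4 5 6 6
  row 7: 1 2 2 3 4 5 6 7 7
  row 8: 1 2 2 3 4 5 6 7 8
  row 9: 1 2 3 4 5 6 7 8 9

the unique w with this rank table is (6, 2, 8, 7, 4, 1, 5, 9, 3).

Fulton essential set (6 of the 19 Rothe cells):

[(1, 5, 0), (3, 7, 2), (4, 5, 1), (5, 1, 0), (5, 3, 1), (8, 3, 2)]


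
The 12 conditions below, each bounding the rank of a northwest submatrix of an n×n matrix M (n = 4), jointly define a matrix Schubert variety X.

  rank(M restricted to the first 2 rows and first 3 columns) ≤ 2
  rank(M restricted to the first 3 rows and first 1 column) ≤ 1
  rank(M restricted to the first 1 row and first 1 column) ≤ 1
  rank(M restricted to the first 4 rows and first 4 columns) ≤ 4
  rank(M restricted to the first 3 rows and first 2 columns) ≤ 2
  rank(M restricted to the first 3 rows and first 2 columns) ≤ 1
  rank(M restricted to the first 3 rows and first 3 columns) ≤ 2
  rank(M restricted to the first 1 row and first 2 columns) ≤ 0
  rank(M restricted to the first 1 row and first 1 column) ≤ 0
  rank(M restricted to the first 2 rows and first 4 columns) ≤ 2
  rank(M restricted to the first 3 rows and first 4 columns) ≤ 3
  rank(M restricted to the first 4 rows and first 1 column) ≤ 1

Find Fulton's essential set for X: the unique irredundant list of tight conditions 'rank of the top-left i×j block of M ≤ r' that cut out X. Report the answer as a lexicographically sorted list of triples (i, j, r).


The tightest implied rank at each (i,j), from the 12 conditions:

  i=1: 0, 0, 1, 1
  i=2: 1, 1, 2, 2
  i=3: 1, 1, 2, 3
  i=4: 1, 2, 3, 4

so w = (3, 1, 4, 2).

ℓ(w)=3; the 2 essential cells (i,j,r):

[(1, 2, 0), (3, 2, 1)]


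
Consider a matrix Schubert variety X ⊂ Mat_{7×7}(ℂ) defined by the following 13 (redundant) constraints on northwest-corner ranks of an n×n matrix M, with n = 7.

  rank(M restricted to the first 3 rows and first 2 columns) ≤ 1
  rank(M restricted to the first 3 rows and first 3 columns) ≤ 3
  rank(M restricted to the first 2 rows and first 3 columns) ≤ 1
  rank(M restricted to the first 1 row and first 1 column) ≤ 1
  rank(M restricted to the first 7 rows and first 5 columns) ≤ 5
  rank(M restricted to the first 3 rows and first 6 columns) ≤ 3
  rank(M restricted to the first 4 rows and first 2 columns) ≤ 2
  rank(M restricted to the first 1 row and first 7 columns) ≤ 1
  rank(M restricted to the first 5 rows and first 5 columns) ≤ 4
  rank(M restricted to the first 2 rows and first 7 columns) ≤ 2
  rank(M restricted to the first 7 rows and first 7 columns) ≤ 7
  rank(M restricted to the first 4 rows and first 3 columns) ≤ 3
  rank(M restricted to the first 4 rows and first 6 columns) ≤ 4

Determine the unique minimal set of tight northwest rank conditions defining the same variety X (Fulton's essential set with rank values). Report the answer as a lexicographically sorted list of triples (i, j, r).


Recovering R(i,j) via the rank-extension bound from the 13 conditions:

  R[1]: 1  1  1  1  1  1  1
  R[2]: 1  1  1  2  2  2  2
  R[3]: 1  1  2  3  3  3  3
  R[4]: 1  2  3  4  4  4  4
  R[5]: 1  2  3  4  4  5  5
  R[6]: 1  2  3  4  5  6  6
  R[7]: 1  2  3  4  5  6  7

reading off 1-entries of Δ²R: w = (1, 4, 3, 2, 6, 5, 7).

Fulton essential set (3 of the 4 Rothe cells):

[(2, 3, 1), (3, 2, 1), (5, 5, 4)]


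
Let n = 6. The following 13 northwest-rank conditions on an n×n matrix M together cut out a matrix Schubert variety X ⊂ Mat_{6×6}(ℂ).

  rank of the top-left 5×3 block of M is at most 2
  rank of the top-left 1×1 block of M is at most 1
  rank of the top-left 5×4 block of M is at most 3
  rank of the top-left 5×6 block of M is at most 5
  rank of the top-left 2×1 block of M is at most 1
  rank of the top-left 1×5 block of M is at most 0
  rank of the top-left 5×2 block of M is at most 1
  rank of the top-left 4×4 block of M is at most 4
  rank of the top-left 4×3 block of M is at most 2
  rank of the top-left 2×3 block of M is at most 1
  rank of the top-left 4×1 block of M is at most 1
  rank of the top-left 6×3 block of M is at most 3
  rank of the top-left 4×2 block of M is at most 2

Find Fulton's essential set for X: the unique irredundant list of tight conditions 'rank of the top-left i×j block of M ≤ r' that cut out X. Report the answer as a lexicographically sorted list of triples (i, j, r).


The tightest implied rank at each (i,j), from the 13 conditions:

  0  0  0  0  0  1
  1  1  1  1  1  2
  1  1  2  2  2  3
  1  1  2  3  3  4
  1  1  2  3  4  5
  1  2  3  4  5  6

the unique w with this rank table is (6, 1, 3, 4, 5, 2).

Rothe diagram D(w) (8 cells), 2 SE-corners (essential conditions):

[(1, 5, 0), (5, 2, 1)]


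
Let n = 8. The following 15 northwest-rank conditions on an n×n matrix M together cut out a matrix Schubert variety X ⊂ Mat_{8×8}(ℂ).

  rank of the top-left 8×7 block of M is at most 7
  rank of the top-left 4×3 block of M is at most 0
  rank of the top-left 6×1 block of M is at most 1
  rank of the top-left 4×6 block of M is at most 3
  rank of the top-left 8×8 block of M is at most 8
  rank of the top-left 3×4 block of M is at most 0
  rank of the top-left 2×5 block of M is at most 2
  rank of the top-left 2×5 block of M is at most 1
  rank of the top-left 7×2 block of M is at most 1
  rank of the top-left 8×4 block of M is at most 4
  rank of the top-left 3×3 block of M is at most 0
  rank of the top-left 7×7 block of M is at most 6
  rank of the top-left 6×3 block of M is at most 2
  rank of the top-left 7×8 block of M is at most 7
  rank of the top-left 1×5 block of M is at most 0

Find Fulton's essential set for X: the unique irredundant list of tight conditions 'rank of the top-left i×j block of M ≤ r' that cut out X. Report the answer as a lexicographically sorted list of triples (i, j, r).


Reconstructing r_w from the 15 given conditions:

  R[1]: 0, 0, 0, 0, 0, 1, 1, 1
  R[2]: 0, 0, 0, 0, 1, 2, 2, 2
  R[3]: 0, 0, 0, 0, 1, 2, 3, 3
  R[4]: 0, 0, 0, 1, 2, 3, 4, 4
  R[5]: 1, 1, 1, 2, 3, 4, 5, 5
  R[6]: 1, 1, 2, 3, 4, 5, 6, 6
  R[7]: 1, 1, 2, 3, 4, 5, 6, 7
  R[8]: 1, 2, 3, 4, 5, 6, 7, 8

giving w = (6, 5, 7, 4, 1, 3, 8, 2) via Δ²R.

D(w) has 18 cells with 4 SE-corners; essential set:

[(1, 5, 0), (3, 4, 0), (4, 3, 0), (7, 2, 1)]


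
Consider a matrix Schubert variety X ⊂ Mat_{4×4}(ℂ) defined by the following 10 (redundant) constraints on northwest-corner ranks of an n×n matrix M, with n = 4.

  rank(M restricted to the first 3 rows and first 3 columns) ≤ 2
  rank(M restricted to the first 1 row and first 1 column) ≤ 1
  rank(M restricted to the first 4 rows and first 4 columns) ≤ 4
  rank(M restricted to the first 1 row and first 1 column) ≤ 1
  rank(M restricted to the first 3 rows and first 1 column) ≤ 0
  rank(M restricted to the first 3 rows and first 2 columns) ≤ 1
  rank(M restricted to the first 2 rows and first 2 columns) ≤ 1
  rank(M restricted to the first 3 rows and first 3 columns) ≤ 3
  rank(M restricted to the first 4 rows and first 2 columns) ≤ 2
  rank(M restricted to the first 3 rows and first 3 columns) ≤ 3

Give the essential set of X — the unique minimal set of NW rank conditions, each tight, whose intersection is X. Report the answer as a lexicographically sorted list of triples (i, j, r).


The tightest implied rank at each (i,j), from the 10 conditions:

  row 1: 0, 1, 1, 1
  row 2: 0, 1, 2, 2
  row 3: 0, 1, 2, 3
  row 4: 1, 2, 3, 4

giving w = (2, 3, 4, 1) via Δ²R.

ℓ(w)=3; the 1 essential cell (i,j,r):

[(3, 1, 0)]


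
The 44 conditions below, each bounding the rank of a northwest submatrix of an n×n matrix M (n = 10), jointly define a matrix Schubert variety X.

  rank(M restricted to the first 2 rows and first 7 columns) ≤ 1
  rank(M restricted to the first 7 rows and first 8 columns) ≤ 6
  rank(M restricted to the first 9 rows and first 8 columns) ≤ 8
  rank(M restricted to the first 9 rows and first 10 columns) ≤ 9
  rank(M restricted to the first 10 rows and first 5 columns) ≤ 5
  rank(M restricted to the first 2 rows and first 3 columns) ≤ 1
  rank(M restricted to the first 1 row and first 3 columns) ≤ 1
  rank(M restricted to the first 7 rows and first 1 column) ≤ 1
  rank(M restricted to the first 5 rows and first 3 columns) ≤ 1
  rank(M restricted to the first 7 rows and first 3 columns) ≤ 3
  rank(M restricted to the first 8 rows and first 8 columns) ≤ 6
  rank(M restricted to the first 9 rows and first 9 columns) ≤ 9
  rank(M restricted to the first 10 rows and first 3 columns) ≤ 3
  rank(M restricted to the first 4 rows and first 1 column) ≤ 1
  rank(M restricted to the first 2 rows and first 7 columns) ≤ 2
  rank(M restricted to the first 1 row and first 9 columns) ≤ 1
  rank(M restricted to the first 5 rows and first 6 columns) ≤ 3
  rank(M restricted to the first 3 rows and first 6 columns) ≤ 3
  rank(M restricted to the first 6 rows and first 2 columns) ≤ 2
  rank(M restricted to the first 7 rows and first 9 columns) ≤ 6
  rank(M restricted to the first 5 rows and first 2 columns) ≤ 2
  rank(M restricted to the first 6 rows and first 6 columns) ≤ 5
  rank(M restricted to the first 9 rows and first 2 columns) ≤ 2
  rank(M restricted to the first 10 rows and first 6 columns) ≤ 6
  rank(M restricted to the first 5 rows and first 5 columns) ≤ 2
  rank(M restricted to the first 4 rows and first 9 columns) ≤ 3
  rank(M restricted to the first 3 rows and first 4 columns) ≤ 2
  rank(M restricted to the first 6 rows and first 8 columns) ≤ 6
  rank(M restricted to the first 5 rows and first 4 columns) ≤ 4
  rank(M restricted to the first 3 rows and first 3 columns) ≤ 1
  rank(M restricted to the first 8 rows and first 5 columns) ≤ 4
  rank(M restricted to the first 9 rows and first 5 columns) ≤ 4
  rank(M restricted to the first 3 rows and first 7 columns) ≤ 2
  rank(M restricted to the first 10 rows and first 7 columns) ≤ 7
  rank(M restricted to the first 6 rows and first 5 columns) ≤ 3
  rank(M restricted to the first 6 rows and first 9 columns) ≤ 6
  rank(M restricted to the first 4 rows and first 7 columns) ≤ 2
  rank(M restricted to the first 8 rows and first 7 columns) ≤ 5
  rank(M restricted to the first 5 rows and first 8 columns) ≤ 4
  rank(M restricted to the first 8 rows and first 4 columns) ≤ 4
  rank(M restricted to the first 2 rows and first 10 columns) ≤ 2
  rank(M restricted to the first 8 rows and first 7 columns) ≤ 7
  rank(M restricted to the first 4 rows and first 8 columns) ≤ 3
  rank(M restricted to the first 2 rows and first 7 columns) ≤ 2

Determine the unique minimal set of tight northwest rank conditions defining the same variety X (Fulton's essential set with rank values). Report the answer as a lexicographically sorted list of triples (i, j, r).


Rank table r_w(10×10) implied by the 44 constraints:

  i=1: 1 1 1 1 1 1 1 1 1 1
  i=2: 1 1 1 1 1 1 1 2 2 2
  i=3: 1 1 1 2 2 2 2 3 3 3
  i=4: 1 1 1 2 2 2 2 3 3 4
  i=5: 1 1 1 2 2 3 3 4 4 5
  i=6: 1 2 2 3 3 4 4 5 5 6
  i=7: 1 2 3 4 4 5 5 6 6 7
  i=8: 1 2 3 4 4 5 5 6 7 8
  i=9: 1 2 3 4 4 5 6 7 8 9
  i=10: 1 2 3 4 5 6 7 8 9 10

giving w = (1, 8, 4, 10, 6, 2, 3, 9, 7, 5) via Δ²R.

7 SE-corners of the 20-cell Rothe diagram give Ess(w):

[(2, 7, 1), (4, 7, 2), (4, 9, 3), (5, 3, 1), (5, 5, 2), (8, 7, 5), (9, 5, 4)]


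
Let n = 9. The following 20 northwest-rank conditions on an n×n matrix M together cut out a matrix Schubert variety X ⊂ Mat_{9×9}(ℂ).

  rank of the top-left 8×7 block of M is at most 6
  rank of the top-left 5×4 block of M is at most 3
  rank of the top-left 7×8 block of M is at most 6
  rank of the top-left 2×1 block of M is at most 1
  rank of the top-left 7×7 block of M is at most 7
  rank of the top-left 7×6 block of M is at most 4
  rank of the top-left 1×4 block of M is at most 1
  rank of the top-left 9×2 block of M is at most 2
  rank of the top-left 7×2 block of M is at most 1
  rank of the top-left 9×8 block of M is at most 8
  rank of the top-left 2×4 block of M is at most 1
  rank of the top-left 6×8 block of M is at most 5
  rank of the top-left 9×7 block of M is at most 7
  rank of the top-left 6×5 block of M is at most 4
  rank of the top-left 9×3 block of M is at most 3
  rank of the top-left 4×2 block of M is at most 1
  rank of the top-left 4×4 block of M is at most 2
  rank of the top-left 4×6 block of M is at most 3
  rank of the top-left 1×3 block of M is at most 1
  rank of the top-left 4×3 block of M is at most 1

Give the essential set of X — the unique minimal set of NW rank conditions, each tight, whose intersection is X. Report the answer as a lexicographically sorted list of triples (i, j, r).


Reconstructing r_w from the 20 given conditions:

  1 | 1 | 1 | 1 | 1 | 1 | 1 | 1 | 1
  1 | 1 | 1 | 1 | 2 | 2 | 2 | 2 | 2
  1 | 1 | 1 | 2 | 3 | 3 | 3 | 3 | 3
  1 | 1 | 1 | 2 | 3 | 3 | 4 | 4 | 4
  1 | 1 | 2 | 3 | 4 | 4 | 5 | 5 | 5
  1 | 1 | 2 | 3 | 4 | 4 | 5 | 5 | 6
  1 | 1 | 2 | 3 | 4 | 4 | 5 | 6 | 7
  1 | 2 | 3 | 4 | 5 | 5 | 6 | 7 | 8
  1 | 2 | 3 | 4 | 5 | 6 | 7 | 8 | 9

the unique w with this rank table is (1, 5, 4, 7, 3, 9, 8, 2, 6).

Rothe diagram D(w) (14 cells), 6 SE-corners (essential conditions):

[(2, 4, 1), (4, 3, 1), (4, 6, 3), (6, 8, 5), (7, 2, 1), (7, 6, 4)]


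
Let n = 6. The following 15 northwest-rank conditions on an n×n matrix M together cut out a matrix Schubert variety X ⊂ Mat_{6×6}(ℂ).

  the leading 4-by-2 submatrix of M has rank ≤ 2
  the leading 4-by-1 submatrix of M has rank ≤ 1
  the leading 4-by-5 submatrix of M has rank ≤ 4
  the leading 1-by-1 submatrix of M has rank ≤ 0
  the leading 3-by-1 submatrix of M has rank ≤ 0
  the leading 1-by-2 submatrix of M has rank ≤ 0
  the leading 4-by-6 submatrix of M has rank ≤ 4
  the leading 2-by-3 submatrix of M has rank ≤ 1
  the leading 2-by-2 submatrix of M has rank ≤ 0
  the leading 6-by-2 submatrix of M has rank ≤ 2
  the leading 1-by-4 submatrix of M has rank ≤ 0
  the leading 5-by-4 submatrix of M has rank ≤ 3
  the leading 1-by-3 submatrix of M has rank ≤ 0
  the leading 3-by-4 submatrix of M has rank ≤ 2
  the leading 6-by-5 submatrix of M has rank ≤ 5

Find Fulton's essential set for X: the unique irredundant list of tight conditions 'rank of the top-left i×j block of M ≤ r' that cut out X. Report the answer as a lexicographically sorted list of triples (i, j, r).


Rank table r_w(6×6) implied by the 15 constraints:

  R[1]: 0 0 0 0 1 1
  R[2]: 0 0 1 1 2 2
  R[3]: 0 1 2 2 3 3
  R[4]: 1 2 3 3 4 4
  R[5]: 1 2 3 3 4 5
  R[6]: 1 2 3 4 5 6

so w = (5, 3, 2, 1, 6, 4).

4 SE-corners of the 8-cell Rothe diagram give Ess(w):

[(1, 4, 0), (2, 2, 0), (3, 1, 0), (5, 4, 3)]


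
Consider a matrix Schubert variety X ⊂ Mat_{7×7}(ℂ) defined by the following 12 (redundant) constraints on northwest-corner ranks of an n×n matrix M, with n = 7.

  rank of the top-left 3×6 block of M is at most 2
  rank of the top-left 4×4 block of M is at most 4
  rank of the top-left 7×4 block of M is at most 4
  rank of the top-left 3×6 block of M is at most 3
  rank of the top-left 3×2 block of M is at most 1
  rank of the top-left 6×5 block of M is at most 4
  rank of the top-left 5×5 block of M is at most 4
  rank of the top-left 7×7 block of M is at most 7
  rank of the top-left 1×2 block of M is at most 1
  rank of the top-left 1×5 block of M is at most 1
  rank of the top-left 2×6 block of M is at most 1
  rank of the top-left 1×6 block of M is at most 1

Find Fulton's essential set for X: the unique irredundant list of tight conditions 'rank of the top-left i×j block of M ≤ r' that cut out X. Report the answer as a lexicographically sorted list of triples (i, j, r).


Propagating the 12 rank bounds to every northwest block:

  R[1]: 1, 1, 1, 1, 1, 1, 1
  R[2]: 1, 1, 1, 1, 1, 1, 2
  R[3]: 1, 1, 2, 2, 2, 2, 3
  R[4]: 1, 2, 3, 3, 3, 3, 4
  R[5]: 1, 2, 3, 4, 4, 4, 5
  R[6]: 1, 2, 3, 4, 4, 5, 6
  R[7]: 1, 2, 3, 4, 5, 6, 7

reading off 1-entries of Δ²R: w = (1, 7, 3, 2, 4, 6, 5).

D(w) has 7 cells with 3 SE-corners; essential set:

[(2, 6, 1), (3, 2, 1), (6, 5, 4)]


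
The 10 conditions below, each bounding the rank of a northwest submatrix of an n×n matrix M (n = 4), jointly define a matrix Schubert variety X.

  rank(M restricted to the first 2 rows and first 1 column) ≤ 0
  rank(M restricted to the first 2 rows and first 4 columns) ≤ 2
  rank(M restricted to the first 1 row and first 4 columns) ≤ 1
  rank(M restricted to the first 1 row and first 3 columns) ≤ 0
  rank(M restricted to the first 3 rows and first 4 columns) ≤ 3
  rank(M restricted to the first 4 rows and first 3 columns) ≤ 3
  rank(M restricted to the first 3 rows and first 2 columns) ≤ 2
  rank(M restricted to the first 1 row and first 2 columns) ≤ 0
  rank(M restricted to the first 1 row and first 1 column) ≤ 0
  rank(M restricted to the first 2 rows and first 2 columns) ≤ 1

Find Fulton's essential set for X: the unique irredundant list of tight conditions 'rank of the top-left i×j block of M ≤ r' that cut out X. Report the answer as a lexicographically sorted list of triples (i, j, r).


Reconstructing r_w from the 10 given conditions:

  0 | 0 | 0 | 1
  0 | 1 | 1 | 2
  1 | 2 | 2 | 3
  1 | 2 | 3 | 4

second differences of R give the permutation w = (4, 2, 1, 3).

Fulton essential set (2 of the 4 Rothe cells):

[(1, 3, 0), (2, 1, 0)]


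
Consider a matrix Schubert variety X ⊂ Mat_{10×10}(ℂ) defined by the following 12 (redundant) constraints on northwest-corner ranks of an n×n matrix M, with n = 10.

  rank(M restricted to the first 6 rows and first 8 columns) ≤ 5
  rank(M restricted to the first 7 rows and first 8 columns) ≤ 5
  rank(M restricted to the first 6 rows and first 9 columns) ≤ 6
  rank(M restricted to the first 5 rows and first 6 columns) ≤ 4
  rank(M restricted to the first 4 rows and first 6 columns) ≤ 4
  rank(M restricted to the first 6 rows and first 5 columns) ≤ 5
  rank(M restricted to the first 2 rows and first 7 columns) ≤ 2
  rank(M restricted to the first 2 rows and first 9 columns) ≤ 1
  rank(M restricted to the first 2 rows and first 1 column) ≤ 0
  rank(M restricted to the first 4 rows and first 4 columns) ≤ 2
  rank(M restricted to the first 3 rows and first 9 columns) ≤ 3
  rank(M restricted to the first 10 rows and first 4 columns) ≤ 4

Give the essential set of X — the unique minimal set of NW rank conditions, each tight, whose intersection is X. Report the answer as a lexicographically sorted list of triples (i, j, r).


Computing R[i][j] = min implied NW-rank bound (n=10, 12 conditions):

  row 1: 0 | 1 | 1 | 1 | 1 | 1 | 1 | 1 | 1 | 1
  row 2: 0 | 1 | 1 | 1 | 1 | 1 | 1 | 1 | 1 | 2
  row 3: 1 | 2 | 2 | 2 | 2 | 2 | 2 | 2 | 2 | 3
  row 4: 1 | 2 | 2 | 2 | 3 | 3 | 3 | 3 | 3 | 4
  row 5: 1 | 2 | 3 | 3 | 4 | 4 | 4 | 4 | 4 | 5
  row 6: 1 | 2 | 3 | 4 | 5 | 5 | 5 | 5 | 5 | 6
  row 7: 1 | 2 | 3 | 4 | 5 | 5 | 5 | 5 | 6 | 7
  row 8: 1 | 2 | 3 | 4 | 5 | 6 | 6 | 6 | 7 | 8
  row 9: 1 | 2 | 3 | 4 | 5 | 6 | 7 | 7 | 8 | 9
  row 10: 1 | 2 | 3 | 4 | 5 | 6 | 7 | 8 | 9 | 10

hence w(1..10) = (2, 10, 1, 5, 3, 4, 9, 6, 7, 8).

ℓ(w)=14; the 4 essential cells (i,j,r):

[(2, 1, 0), (2, 9, 1), (4, 4, 2), (7, 8, 5)]


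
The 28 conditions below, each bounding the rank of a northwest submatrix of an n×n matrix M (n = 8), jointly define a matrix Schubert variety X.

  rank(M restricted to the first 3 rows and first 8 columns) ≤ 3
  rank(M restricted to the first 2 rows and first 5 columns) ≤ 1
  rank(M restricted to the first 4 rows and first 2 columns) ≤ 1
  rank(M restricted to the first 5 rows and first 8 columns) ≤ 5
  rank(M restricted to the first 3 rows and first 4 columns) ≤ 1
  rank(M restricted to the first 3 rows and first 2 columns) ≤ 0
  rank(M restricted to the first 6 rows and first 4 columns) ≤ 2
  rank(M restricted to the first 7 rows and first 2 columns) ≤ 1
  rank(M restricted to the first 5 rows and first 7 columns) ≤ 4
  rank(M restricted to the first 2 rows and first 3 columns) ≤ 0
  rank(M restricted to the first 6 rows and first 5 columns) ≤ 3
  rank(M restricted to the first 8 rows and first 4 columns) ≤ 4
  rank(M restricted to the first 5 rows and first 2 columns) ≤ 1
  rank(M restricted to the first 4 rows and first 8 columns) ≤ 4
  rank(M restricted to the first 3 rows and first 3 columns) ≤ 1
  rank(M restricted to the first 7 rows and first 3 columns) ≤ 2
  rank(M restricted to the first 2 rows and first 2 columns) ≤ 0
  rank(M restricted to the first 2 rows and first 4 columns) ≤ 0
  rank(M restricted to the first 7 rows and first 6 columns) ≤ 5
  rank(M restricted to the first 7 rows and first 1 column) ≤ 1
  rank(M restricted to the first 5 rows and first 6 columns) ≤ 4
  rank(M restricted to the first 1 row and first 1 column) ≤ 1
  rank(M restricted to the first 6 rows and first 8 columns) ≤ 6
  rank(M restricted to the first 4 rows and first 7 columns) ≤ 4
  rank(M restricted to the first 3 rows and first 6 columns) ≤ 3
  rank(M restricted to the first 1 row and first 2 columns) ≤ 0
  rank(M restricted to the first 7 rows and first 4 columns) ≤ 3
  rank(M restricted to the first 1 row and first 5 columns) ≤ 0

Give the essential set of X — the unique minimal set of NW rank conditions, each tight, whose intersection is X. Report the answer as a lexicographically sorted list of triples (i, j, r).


The tightest implied rank at each (i,j), from the 28 conditions:

  i=1: 0, 0, 0, 0, 0, 1, 1, 1
  i=2: 0, 0, 0, 0, 1, 2, 2, 2
  i=3: 0, 0, 1, 1, 2, 3, 3, 3
  i=4: 1, 1, 2, 2, 3, 4, 4, 4
  i=5: 1, 1, 2, 2, 3, 4, 4, 5
  i=6: 1, 1, 2, 2, 3, 4, 5, 6
  i=7: 1, 1, 2, 3, 4, 5, 6, 7
  i=8: 1, 2, 3, 4, 5, 6, 7, 8

hence w(1..8) = (6, 5, 3, 1, 8, 7, 4, 2).

Rothe diagram D(w) (17 cells), 6 SE-corners (essential conditions):

[(1, 5, 0), (2, 4, 0), (3, 2, 0), (5, 7, 4), (6, 4, 2), (7, 2, 1)]


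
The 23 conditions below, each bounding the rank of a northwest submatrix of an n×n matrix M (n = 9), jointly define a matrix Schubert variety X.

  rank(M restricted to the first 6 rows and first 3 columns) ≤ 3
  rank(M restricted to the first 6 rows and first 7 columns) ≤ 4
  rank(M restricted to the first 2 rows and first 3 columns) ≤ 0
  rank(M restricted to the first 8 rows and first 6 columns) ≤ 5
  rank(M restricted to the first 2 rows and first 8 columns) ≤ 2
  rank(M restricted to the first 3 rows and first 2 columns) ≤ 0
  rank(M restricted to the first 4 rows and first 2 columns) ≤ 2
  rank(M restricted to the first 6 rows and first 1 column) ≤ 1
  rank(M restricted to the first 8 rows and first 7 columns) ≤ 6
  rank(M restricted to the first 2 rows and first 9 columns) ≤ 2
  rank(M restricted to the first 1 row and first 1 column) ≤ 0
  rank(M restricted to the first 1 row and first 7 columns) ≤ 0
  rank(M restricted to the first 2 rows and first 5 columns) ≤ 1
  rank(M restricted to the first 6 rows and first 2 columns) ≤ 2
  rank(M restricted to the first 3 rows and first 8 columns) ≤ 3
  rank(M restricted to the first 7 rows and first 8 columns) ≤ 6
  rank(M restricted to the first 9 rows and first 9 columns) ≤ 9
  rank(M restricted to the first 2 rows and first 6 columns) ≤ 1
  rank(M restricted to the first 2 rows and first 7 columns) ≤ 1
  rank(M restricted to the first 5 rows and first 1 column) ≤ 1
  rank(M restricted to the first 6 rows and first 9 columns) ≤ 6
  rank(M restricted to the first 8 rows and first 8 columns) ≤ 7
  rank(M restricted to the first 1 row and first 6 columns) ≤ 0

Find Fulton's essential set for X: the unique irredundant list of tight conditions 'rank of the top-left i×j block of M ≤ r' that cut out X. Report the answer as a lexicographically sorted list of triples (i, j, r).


Computing R[i][j] = min implied NW-rank bound (n=9, 23 conditions):

  row 1: 0 | 0 | 0 | 0 | 0 | 0 | 0 | 1 | 1
  row 2: 0 | 0 | 0 | 1 | 1 | 1 | 1 | 2 | 2
  row 3: 0 | 0 | 1 | 2 | 2 | 2 | 2 | 3 | 3
  row 4: 1 | 1 | 2 | 3 | 3 | 3 | 3 | 4 | 4
  row 5: 1 | 2 | 3 | 4 | 4 | 4 | 4 | 5 | 5
  row 6: 1 | 2 | 3 | 4 | 4 | 4 | 4 | 5 | 6
  row 7: 1 | 2 | 3 | 4 | 5 | 5 | 5 | 6 | 7
  row 8: 1 | 2 | 3 | 4 | 5 | 5 | 6 | 7 | 8
  row 9: 1 | 2 | 3 | 4 | 5 | 6 | 7 | 8 | 9

second differences of R give the permutation w = (8, 4, 3, 1, 2, 9, 5, 7, 6).

Fulton essential set (5 of the 16 Rothe cells):

[(1, 7, 0), (2, 3, 0), (3, 2, 0), (6, 7, 4), (8, 6, 5)]


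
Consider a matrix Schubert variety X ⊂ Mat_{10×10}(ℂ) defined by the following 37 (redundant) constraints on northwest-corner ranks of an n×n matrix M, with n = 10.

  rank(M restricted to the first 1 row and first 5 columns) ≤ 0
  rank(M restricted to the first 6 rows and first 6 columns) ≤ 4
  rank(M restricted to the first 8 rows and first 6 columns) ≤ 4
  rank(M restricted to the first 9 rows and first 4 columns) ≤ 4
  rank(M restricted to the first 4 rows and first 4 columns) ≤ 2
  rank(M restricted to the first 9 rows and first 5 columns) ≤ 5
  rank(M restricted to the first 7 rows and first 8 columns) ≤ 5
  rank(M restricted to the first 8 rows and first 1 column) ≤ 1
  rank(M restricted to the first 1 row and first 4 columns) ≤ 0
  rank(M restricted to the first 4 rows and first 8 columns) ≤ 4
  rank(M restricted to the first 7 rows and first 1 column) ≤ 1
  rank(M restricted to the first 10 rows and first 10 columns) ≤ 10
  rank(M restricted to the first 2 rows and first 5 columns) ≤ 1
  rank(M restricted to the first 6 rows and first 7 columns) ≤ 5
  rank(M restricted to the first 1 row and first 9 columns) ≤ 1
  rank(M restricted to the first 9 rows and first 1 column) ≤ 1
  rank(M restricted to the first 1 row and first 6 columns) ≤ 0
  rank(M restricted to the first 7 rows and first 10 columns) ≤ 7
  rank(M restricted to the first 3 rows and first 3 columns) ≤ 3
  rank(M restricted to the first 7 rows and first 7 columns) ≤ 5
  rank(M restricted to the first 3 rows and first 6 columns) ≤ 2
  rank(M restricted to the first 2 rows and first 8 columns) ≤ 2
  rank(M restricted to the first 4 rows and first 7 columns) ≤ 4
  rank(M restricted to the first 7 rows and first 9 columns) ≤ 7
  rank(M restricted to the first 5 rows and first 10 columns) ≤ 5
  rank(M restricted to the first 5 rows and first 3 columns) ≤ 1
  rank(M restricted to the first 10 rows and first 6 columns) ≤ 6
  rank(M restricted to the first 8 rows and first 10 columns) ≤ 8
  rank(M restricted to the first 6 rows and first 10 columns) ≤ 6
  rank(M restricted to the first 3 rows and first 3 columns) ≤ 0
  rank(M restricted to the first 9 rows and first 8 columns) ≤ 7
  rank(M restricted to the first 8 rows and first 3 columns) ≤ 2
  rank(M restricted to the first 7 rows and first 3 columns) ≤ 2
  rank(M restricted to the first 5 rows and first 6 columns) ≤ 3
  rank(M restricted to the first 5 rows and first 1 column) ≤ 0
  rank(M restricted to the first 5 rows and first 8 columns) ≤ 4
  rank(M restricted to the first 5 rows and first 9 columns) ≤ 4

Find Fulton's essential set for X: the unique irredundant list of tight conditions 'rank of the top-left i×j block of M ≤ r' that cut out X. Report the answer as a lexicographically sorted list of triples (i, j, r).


Computing R[i][j] = min implied NW-rank bound (n=10, 37 conditions):

  R[1]: 0 | 0 | 0 | 0 | 0 | 0 | 1 | 1 | 1 | 1
  R[2]: 0 | 0 | 0 | 1 | 1 | 1 | 2 | 2 | 2 | 2
  R[3]: 0 | 0 | 0 | 1 | 2 | 2 | 3 | 3 | 3 | 3
  R[4]: 0 | 1 | 1 | 2 | 3 | 3 | 4 | 4 | 4 | 4
  R[5]: 0 | 1 | 1 | 2 | 3 | 3 | 4 | 4 | 4 | 5
  R[6]: 1 | 2 | 2 | 3 | 4 | 4 | 5 | 5 | 5 | 6
  R[7]: 1 | 2 | 2 | 3 | 4 | 4 | 5 | 5 | 6 | 7
  R[8]: 1 | 2 | 2 | 3 | 4 | 4 | 5 | 6 | 7 | 8
  R[9]: 1 | 2 | 3 | 4 | 5 | 5 | 6 | 7 | 8 | 9
  R[10]: 1 | 2 | 3 | 4 | 5 | 6 | 7 | 8 | 9 | 10

hence w(1..10) = (7, 4, 5, 2, 10, 1, 9, 8, 3, 6).

Rothe diagram D(w) (23 cells), 9 SE-corners (essential conditions):

[(1, 6, 0), (3, 3, 0), (5, 1, 0), (5, 3, 1), (5, 6, 3), (5, 9, 4), (7, 8, 5), (8, 3, 2), (8, 6, 4)]


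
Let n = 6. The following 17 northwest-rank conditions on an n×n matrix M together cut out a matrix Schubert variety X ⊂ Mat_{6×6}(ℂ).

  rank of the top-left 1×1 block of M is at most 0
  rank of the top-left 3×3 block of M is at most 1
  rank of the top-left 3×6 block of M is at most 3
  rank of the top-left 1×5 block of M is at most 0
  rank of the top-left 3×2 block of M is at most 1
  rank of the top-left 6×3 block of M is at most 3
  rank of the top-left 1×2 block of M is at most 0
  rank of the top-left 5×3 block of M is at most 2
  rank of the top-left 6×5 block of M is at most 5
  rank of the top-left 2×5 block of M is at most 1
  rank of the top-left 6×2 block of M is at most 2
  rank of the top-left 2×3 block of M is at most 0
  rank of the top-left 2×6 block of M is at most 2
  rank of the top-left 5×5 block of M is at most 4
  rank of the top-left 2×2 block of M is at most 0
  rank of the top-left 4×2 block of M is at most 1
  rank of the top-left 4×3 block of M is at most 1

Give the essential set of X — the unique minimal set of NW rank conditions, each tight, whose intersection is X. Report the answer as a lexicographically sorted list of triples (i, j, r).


Computing R[i][j] = min implied NW-rank bound (n=6, 17 conditions):

  i=1: 0, 0, 0, 0, 0, 1
  i=2: 0, 0, 0, 1, 1, 2
  i=3: 1, 1, 1, 2, 2, 3
  i=4: 1, 1, 1, 2, 3, 4
  i=5: 1, 2, 2, 3, 4, 5
  i=6: 1, 2, 3, 4, 5, 6

so w = (6, 4, 1, 5, 2, 3).

D(w) has 10 cells with 3 SE-corners; essential set:

[(1, 5, 0), (2, 3, 0), (4, 3, 1)]


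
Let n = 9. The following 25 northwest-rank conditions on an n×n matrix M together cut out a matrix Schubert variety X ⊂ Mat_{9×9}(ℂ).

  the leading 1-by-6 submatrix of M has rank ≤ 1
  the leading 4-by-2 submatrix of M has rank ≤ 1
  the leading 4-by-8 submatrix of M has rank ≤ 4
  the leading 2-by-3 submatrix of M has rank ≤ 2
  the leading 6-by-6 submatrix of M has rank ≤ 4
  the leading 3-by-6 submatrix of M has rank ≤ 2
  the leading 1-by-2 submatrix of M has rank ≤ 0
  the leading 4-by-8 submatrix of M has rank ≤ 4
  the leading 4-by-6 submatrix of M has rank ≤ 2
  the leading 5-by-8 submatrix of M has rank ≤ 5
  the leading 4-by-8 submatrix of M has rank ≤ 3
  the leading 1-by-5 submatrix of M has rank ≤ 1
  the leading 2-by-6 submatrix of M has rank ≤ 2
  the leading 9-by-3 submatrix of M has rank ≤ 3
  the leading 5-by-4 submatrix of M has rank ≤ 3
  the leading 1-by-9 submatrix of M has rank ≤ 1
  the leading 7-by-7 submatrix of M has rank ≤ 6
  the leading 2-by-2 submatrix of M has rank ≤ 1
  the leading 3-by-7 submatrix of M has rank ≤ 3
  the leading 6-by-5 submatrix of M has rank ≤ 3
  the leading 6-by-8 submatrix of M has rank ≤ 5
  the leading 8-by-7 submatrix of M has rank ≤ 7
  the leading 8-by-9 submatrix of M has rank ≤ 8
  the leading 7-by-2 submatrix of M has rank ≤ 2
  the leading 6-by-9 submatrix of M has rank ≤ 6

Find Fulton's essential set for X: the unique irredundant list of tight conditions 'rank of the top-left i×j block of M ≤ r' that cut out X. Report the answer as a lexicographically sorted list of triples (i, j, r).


Computing R[i][j] = min implied NW-rank bound (n=9, 25 conditions):

  R[1]: 0, 0, 1, 1, 1, 1, 1, 1, 1
  R[2]: 1, 1, 2, 2, 2, 2, 2, 2, 2
  R[3]: 1, 1, 2, 2, 2, 2, 3, 3, 3
  R[4]: 1, 1, 2, 2, 2, 2, 3, 3, 4
  R[5]: 1, 2, 3, 3, 3, 3, 4, 4, 5
  R[6]: 1, 2, 3, 3, 3, 4, 5, 5, 6
  R[7]: 1, 2, 3, 4, 4, 5, 6, 6, 7
  R[8]: 1, 2, 3, 4, 5, 6, 7, 7, 8
  R[9]: 1, 2, 3, 4, 5, 6, 7, 8, 9

giving w = (3, 1, 7, 9, 2, 6, 4, 5, 8) via Δ²R.

D(w) has 13 cells with 5 SE-corners; essential set:

[(1, 2, 0), (4, 2, 1), (4, 6, 2), (4, 8, 3), (6, 5, 3)]


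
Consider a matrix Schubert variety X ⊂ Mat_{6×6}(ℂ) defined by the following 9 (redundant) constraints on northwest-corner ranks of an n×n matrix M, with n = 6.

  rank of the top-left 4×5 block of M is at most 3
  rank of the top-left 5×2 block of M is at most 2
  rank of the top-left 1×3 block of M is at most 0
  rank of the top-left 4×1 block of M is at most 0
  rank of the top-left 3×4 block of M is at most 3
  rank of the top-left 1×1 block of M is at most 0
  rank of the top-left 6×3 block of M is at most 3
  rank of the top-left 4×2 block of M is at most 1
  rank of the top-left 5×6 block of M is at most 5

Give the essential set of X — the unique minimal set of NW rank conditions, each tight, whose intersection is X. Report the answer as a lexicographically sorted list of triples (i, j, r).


Rank table r_w(6×6) implied by the 9 constraints:

  0 0 0 1 1 1
  0 1 1 2 2 2
  0 1 2 3 3 3
  0 1 2 3 3 4
  1 2 3 4 4 5
  1 2 3 4 5 6

hence w(1..6) = (4, 2, 3, 6, 1, 5).

|D(w)|=7, |Ess(w)|=3:

[(1, 3, 0), (4, 1, 0), (4, 5, 3)]


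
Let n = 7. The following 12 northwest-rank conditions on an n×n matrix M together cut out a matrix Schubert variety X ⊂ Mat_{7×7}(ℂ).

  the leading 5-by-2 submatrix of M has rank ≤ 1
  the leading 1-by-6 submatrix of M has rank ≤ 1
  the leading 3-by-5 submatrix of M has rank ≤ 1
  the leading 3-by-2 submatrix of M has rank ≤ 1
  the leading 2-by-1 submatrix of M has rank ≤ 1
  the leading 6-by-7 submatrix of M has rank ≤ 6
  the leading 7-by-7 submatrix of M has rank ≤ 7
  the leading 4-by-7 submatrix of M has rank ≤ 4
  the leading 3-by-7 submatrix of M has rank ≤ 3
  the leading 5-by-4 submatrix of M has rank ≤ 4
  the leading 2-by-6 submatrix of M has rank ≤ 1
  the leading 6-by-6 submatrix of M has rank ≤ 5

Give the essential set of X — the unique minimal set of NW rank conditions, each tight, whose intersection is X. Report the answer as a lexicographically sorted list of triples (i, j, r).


Computing R[i][j] = min implied NW-rank bound (n=7, 12 conditions):

  R[1]: 1  1  1  1  1  1  1
  R[2]: 1  1  1  1  1  1  2
  R[3]: 1  1  1  1  1  2  3
  R[4]: 1  1  2  2  2  3  4
  R[5]: 1  1  2  3  3  4  5
  R[6]: 1  2  3  4  4  5  6
  R[7]: 1  2  3  4  5  6  7

so w = (1, 7, 6, 3, 4, 2, 5).

ℓ(w)=11; the 3 essential cells (i,j,r):

[(2, 6, 1), (3, 5, 1), (5, 2, 1)]


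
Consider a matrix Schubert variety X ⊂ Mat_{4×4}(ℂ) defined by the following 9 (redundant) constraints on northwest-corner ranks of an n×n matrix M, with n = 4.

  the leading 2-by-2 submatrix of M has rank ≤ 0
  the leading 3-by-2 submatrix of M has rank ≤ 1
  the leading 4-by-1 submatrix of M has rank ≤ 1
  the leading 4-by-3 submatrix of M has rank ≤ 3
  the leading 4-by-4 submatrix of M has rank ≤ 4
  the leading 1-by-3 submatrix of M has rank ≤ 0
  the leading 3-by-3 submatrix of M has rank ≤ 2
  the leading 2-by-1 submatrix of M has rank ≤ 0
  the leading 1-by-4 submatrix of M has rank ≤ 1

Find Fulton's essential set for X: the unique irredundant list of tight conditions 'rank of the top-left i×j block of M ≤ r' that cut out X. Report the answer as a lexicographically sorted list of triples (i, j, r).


Computing R[i][j] = min implied NW-rank bound (n=4, 9 conditions):

  R[1]: 0, 0, 0, 1
  R[2]: 0, 0, 1, 2
  R[3]: 1, 1, 2, 3
  R[4]: 1, 2, 3, 4

reading off 1-entries of Δ²R: w = (4, 3, 1, 2).

Rothe diagram D(w) (5 cells), 2 SE-corners (essential conditions):

[(1, 3, 0), (2, 2, 0)]


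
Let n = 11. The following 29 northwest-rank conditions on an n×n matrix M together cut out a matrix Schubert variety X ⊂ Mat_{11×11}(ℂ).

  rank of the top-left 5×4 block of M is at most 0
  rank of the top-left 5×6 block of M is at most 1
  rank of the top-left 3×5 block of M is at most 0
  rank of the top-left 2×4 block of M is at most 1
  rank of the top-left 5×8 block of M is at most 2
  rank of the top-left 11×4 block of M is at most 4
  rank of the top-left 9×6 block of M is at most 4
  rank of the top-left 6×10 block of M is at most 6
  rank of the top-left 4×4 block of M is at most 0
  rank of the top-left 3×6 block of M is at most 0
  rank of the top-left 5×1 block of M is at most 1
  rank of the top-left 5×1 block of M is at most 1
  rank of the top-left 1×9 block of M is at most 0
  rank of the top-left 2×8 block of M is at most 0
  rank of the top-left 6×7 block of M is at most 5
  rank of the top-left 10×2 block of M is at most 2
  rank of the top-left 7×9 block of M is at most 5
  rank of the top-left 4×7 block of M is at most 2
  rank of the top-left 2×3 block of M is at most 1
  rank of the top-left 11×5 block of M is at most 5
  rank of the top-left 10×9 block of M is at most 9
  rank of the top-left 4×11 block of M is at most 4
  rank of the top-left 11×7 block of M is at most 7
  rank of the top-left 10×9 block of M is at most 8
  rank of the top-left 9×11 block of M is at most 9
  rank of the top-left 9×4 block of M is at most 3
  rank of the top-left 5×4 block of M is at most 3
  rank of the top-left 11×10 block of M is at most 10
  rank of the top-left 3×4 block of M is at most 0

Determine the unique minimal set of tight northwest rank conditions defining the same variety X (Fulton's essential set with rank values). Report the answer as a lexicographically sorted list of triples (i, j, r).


The tightest implied rank at each (i,j), from the 29 conditions:

  R[1]: 0, 0, 0, 0, 0, 0, 0, 0, 0, 1, 1
  R[2]: 0, 0, 0, 0, 0, 0, 0, 0, 1, 2, 2
  R[3]: 0, 0, 0, 0, 0, 0, 1, 1, 2, 3, 3
  R[4]: 0, 0, 0, 0, 1, 1, 2, 2, 3, 4, 4
  R[5]: 0, 0, 0, 0, 1, 1, 2, 2, 3, 4, 5
  R[6]: 1, 1, 1, 1, 2, 2, 3, 3, 4, 5, 6
  R[7]: 1, 2, 2, 2, 3, 3, 4, 4, 5, 6, 7
  R[8]: 1, 2, 3, 3, 4, 4, 5, 5, 6, 7, 8
  R[9]: 1, 2, 3, 3, 4, 4, 5, 6, 7, 8, 9
  R[10]: 1, 2, 3, 4, 5, 5, 6, 7, 8, 9, 10
  R[11]: 1, 2, 3, 4, 5, 6, 7, 8, 9, 10, 11

reading off 1-entries of Δ²R: w = (10, 9, 7, 5, 11, 1, 2, 3, 8, 4, 6).

8 SE-corners of the 35-cell Rothe diagram give Ess(w):

[(1, 9, 0), (2, 8, 0), (3, 6, 0), (5, 4, 0), (5, 6, 1), (5, 8, 2), (9, 4, 3), (9, 6, 4)]
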